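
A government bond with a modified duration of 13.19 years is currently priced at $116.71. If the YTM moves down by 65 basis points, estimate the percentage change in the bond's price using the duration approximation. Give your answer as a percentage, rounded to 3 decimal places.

Duration approximation: ΔP/P ≈ -D_mod · Δy = -13.19 × (-0.0065) = +0.085735.
As a percentage: +8.5735%.

+8.574%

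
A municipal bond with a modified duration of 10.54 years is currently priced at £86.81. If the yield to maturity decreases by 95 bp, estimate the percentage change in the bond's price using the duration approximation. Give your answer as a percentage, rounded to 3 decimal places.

Duration approximation: ΔP/P ≈ -D_mod · Δy = -10.54 × (-0.0095) = +0.100130.
As a percentage: +10.0130%.

+10.013%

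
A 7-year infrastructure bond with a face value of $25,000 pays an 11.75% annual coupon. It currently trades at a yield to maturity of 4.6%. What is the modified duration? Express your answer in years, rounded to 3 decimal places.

5.215 years

Periodic yield y = 0.046. First find Macaulay duration:
  t   CF        PV=CF/(1+0.046)^t    t·PV
  1     2,937.50     2,808.3174     2,808.3174
  2     2,937.50     2,684.8159     5,369.6317
  3     2,937.50     2,566.7456     7,700.2367
  4     2,937.50     2,453.8677     9,815.4706
  5     2,937.50     2,345.9538    11,729.7689
  6     2,937.50     2,242.7856    13,456.7139
  7    27,937.50    20,392.2783   142,745.9479
  Σ                 35,494.7642   193,626.0872
P = 35,494.7642; Macaulay duration = 193,626.0872 / 35,494.7642 = 5.45506 years.
Modified duration = D_Mac / (1 + y) = 5.45506 / 1.046 = 5.21516 years.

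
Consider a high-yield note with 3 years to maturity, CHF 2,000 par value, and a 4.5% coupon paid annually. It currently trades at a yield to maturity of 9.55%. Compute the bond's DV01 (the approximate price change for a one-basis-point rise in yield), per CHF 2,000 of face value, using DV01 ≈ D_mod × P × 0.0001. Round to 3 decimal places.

Periodic yield y = 0.0955.
  t   CF        PV=CF/(1+0.0955)^t    t·PV
  1        90.00        82.1543        82.1543
  2        90.00        74.9925       149.9850
  3     2,090.00     1,589.6779     4,769.0337
  Σ                  1,746.8247     5,001.1730
P = 1,746.8247; D_Mac = 2.86301 yrs; D_mod = 2.61343 yrs.
DV01 ≈ 2.61343 × 1,746.8247 × 0.0001 = 0.456520.

CHF 0.457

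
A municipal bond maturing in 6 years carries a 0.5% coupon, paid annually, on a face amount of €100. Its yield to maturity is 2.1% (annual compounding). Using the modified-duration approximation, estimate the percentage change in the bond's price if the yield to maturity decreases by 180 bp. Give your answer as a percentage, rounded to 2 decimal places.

Periodic yield y = 0.021. Modified duration first:
  t   CF        PV=CF/(1+0.021)^t    t·PV
  1         0.50         0.4897         0.4897
  2         0.50         0.4796         0.9593
  3         0.50         0.4698         1.4093
  4         0.50         0.4601         1.8405
  5         0.50         0.4507         2.2533
  6       100.50        88.7180       532.3078
  Σ                     91.0679       539.2599
P = 91.0679; D_Mac = 5.92152 yrs; D_mod = 5.92152/(1+0.021) = 5.79972 yrs.
ΔP/P ≈ -D_mod · Δy = -5.79972 × (-0.018) = +0.104395 = +10.4395%.

+10.44%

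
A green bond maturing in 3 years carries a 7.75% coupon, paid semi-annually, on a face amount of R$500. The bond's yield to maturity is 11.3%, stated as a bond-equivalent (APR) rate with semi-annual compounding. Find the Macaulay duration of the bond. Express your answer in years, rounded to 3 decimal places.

2.719 years

Periodic yield y = 0.0565. Discount each cash flow and weight by its period:
  t   CF        PV=CF/(1+0.0565)^t    t·PV
  1       19.375        18.3389        18.3389
  2       19.375        17.3581        34.7162
  3       19.375        16.4298        49.2895
  4       19.375        15.5512        62.2048
  5       19.375        14.7195        73.5977
  6      519.375       373.4771     2,240.8629
  Σ                    455.8747     2,479.0100
Price P = Σ PV = 455.8747.
Macaulay duration = Σ(t·PV) / P = 2,479.0100 / 455.8747 = 5.43792 half-year periods.
In years: 5.43792 / 2 = 2.71896 years.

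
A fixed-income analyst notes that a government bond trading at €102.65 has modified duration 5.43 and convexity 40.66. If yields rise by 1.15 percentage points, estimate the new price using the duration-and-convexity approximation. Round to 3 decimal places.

Duration effect: -D_mod·Δy = -5.43 × (+0.0115) = -0.062445
Convexity effect: ½·C·(Δy)² = 0.5 × 40.66 × (0.0115)² = +0.0026886425
ΔP/P ≈ -0.062445 + 0.0026886425 = -0.0597563575
New price ≈ 102.65 × (1 - 0.0597563575) = 96.516009902625.

€96.516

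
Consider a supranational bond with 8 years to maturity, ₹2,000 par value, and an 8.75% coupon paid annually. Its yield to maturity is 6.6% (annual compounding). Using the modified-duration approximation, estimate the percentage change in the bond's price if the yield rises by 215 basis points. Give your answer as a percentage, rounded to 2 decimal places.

Periodic yield y = 0.066. Modified duration first:
  t   CF        PV=CF/(1+0.066)^t    t·PV
  1       175.00       164.1651       164.1651
  2       175.00       154.0010       308.0021
  3       175.00       144.4663       433.3988
  4       175.00       135.5218       542.0873
  5       175.00       127.1312       635.6558
  6       175.00       119.2600       715.5600
  7       175.00       111.8762       783.1332
  8     2,175.00     1,304.3725    10,434.9798
  Σ                  2,260.7940    14,016.9821
P = 2,260.7940; D_Mac = 6.20003 yrs; D_mod = 6.20003/(1+0.066) = 5.81616 yrs.
ΔP/P ≈ -D_mod · Δy = -5.81616 × (+0.0215) = -0.125047 = -12.5047%.

-12.50%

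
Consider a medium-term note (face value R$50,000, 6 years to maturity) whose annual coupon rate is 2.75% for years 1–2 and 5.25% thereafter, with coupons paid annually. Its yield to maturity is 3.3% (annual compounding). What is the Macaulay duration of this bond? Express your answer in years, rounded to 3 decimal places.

5.512 years

Periodic yield y = 0.033. Discount each cash flow and weight by its year:
  t   CF        PV=CF/(1+0.033)^t    t·PV
  1     1,375.00     1,331.0745     1,331.0745
  2     1,375.00     1,288.5523     2,577.1046
  3     2,625.00     2,381.3780     7,144.1341
  4     2,625.00     2,305.3030     9,221.2121
  5     2,625.00     2,231.6583    11,158.2915
  6    52,625.00    43,310.1991   259,861.1943
  Σ                 52,848.1653   291,293.0112
Price P = Σ PV = 52,848.1653.
Macaulay duration = Σ(t·PV) / P = 291,293.0112 / 52,848.1653 = 5.51189 years.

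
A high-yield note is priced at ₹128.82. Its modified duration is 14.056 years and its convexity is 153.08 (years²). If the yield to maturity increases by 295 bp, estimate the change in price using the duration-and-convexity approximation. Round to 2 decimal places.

Duration effect: -D_mod·Δy = -14.056 × (+0.0295) = -0.414652
Convexity effect: ½·C·(Δy)² = 0.5 × 153.08 × (0.0295)² = +0.066608935
ΔP/P ≈ -0.414652 + 0.066608935 = -0.348043065
ΔP ≈ 128.82 × (-0.348043065) = -44.8349076333.

-₹44.83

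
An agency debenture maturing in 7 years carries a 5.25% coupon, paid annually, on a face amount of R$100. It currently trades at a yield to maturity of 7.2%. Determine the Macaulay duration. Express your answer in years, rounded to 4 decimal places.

Periodic yield y = 0.072. Discount each cash flow and weight by its year:
  t   CF        PV=CF/(1+0.072)^t    t·PV
  1         5.25         4.8974         4.8974
  2         5.25         4.5685         9.1369
  3         5.25         4.2616        12.7849
  4         5.25         3.9754        15.9016
  5         5.25         3.7084        18.5419
  6         5.25         3.4593        20.7559
  7       105.25        64.6932       452.8524
  Σ                     89.5638       534.8710
Price P = Σ PV = 89.5638.
Macaulay duration = Σ(t·PV) / P = 534.8710 / 89.5638 = 5.97196 years.

5.9720 years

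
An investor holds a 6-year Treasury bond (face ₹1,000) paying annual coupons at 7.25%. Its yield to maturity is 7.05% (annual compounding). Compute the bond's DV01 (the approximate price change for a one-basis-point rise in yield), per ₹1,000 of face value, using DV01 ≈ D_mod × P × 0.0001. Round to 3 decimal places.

₹0.479

Periodic yield y = 0.0705.
  t   CF        PV=CF/(1+0.0705)^t    t·PV
  1        72.50        67.7254        67.7254
  2        72.50        63.2652       126.5303
  3        72.50        59.0987       177.2961
  4        72.50        55.2066       220.8266
  5        72.50        51.5709       257.8545
  6     1,072.50       712.6516     4,275.9097
  Σ                  1,009.5184     5,126.1425
P = 1,009.5184; D_Mac = 5.07781 yrs; D_mod = 4.74340 yrs.
DV01 ≈ 4.74340 × 1,009.5184 × 0.0001 = 0.478855.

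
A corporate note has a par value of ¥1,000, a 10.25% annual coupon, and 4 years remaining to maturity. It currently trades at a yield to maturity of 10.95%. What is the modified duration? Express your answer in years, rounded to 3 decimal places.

Periodic yield y = 0.1095. First find Macaulay duration:
  t   CF        PV=CF/(1+0.1095)^t    t·PV
  1       102.50        92.3840        92.3840
  2       102.50        83.2663       166.5326
  3       102.50        75.0485       225.1455
  4     1,102.50       727.5609     2,910.2437
  Σ                    978.2597     3,394.3058
P = 978.2597; Macaulay duration = 3,394.3058 / 978.2597 = 3.46974 years.
Modified duration = D_Mac / (1 + y) = 3.46974 / 1.1095 = 3.12730 years.

3.127 years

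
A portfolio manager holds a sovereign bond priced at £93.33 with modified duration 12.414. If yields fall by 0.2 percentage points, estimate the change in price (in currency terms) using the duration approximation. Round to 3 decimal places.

Duration approximation: ΔP/P ≈ -D_mod · Δy = -12.414 × (-0.002) = +0.024828.
ΔP ≈ 93.33 × (+0.024828) = +2.31719724.

+£2.317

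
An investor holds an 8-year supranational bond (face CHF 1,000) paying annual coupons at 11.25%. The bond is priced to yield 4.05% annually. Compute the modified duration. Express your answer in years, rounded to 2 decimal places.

5.87 years

Periodic yield y = 0.0405. First find Macaulay duration:
  t   CF        PV=CF/(1+0.0405)^t    t·PV
  1       112.50       108.1211       108.1211
  2       112.50       103.9126       207.8253
  3       112.50        99.8680       299.6039
  4       112.50        95.9808       383.9230
  5       112.50        92.2448       461.2242
  6       112.50        88.6543       531.9261
  7       112.50        85.2036       596.4252
  8     1,112.50       809.7731     6,478.1848
  Σ                  1,483.7583     9,067.2336
P = 1,483.7583; Macaulay duration = 9,067.2336 / 1,483.7583 = 6.11099 years.
Modified duration = D_Mac / (1 + y) = 6.11099 / 1.0405 = 5.87313 years.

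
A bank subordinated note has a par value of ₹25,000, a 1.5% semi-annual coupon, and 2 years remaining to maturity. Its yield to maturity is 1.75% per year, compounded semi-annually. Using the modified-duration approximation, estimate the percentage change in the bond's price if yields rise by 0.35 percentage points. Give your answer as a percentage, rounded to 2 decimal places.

Periodic yield y = 0.00875. Modified duration first:
  t   CF        PV=CF/(1+0.00875)^t    t·PV
  1       187.50       185.8736       185.8736
  2       187.50       184.2613       368.5226
  3       187.50       182.6630       547.9891
  4    25,187.50    24,324.8893    97,299.5572
  Σ                 24,877.6872    98,401.9425
P = 24,877.6872; D_Mac = 3.95543 half-year periods = 1.97771 yrs; D_mod = 1.97771/(1+0.00875) = 1.96056 yrs.
ΔP/P ≈ -D_mod · Δy = -1.96056 × (+0.0035) = -0.006862 = -0.6862%.

-0.69%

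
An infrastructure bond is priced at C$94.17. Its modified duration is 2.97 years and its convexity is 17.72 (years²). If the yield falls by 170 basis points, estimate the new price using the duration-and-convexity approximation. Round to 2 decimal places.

Duration effect: -D_mod·Δy = -2.97 × (-0.017) = +0.050490
Convexity effect: ½·C·(Δy)² = 0.5 × 17.72 × (-0.017)² = +0.00256054
ΔP/P ≈ +0.050490 + 0.00256054 = +0.05305054
New price ≈ 94.17 × (1 + 0.05305054) = 99.1657693518.

C$99.17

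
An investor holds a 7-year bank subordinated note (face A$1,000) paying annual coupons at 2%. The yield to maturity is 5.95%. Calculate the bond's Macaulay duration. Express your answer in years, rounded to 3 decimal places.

6.536 years

Periodic yield y = 0.0595. Discount each cash flow and weight by its year:
  t   CF        PV=CF/(1+0.0595)^t    t·PV
  1        20.00        18.8768        18.8768
  2        20.00        17.8167        35.6335
  3        20.00        16.8162        50.4485
  4        20.00        15.8718        63.4872
  5        20.00        14.9805        74.9023
  6        20.00        14.1392        84.8351
  7     1,020.00       680.6024     4,764.2165
  Σ                    779.1035     5,092.3998
Price P = Σ PV = 779.1035.
Macaulay duration = Σ(t·PV) / P = 5,092.3998 / 779.1035 = 6.53623 years.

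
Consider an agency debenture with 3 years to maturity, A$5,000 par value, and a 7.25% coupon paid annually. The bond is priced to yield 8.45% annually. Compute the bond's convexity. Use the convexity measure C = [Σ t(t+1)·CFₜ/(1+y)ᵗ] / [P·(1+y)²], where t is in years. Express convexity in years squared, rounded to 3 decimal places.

9.292

With y = 0.0845:
  t   CF        PV=CF/(1+0.0845)^t    t·PV        t(t+1)·PV
  1       362.50       334.2554       334.2554         668.5108
  2       362.50       308.2115       616.4231       1,849.2693
  3     5,362.50     4,204.1542    12,612.4626      50,449.8503
  Σ                  4,846.6212    13,563.1411      52,967.6304
P = 4,846.6212.
Convexity = Σ t(t+1)·PV / [P·(1+y)²] = 52,967.6304 / (4,846.6212 × 1.176140) = 9.29207.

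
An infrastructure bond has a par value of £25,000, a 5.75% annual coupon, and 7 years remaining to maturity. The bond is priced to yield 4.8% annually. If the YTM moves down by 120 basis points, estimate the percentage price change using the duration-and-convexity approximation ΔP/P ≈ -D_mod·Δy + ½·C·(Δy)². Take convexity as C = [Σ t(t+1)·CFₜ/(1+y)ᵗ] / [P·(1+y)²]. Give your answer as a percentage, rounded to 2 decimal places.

With y = 0.048:
  t   CF        PV=CF/(1+0.048)^t    t·PV        t(t+1)·PV
  1     1,437.50     1,371.6603     1,371.6603       2,743.3206
  2     1,437.50     1,308.8362     2,617.6723       7,853.0170
  3     1,437.50     1,248.8895     3,746.6684      14,986.6737
  4     1,437.50     1,191.6884     4,766.7537      23,833.7686
  5     1,437.50     1,137.1073     5,685.5364      34,113.2184
  6     1,437.50     1,085.0260     6,510.1562      45,571.0933
  7    26,437.50    19,041.0725   133,287.5074   1,066,300.0589
  Σ                 26,384.2802   157,985.9547   1,195,401.1505
P = 26,384.2802; D_Mac = 5.98788 yrs; D_mod = 5.71363 yrs; C = 41.25208.
Duration effect: -5.71363 × (-0.012) = +0.068564
Convexity effect: 0.5 × 41.25208 × (-0.012)² = +0.0029701
ΔP/P ≈ +0.068564 + 0.0029701 = +0.071534 = +7.1534%.

+7.15%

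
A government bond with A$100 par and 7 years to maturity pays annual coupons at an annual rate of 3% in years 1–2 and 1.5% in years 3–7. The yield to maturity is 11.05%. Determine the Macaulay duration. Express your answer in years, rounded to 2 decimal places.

6.34 years

Periodic yield y = 0.1105. Discount each cash flow and weight by its year:
  t   CF        PV=CF/(1+0.1105)^t    t·PV
  1         3.00         2.7015         2.7015
  2         3.00         2.4327         4.8654
  3         1.50         1.0953         3.2859
  4         1.50         0.9863         3.9453
  5         1.50         0.8882         4.4409
  6         1.50         0.7998         4.7988
  7       101.50        48.7345       341.1412
  Σ                     57.6382       365.1789
Price P = Σ PV = 57.6382.
Macaulay duration = Σ(t·PV) / P = 365.1789 / 57.6382 = 6.33571 years.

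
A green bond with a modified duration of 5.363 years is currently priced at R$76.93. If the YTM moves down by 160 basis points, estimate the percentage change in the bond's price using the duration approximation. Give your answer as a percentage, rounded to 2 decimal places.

Duration approximation: ΔP/P ≈ -D_mod · Δy = -5.363 × (-0.016) = +0.085808.
As a percentage: +8.5808%.

+8.58%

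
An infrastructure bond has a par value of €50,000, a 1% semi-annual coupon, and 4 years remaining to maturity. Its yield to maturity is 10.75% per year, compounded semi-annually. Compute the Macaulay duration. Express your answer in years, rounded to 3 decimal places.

3.913 years

Periodic yield y = 0.05375. Discount each cash flow and weight by its period:
  t   CF        PV=CF/(1+0.05375)^t    t·PV
  1       250.00       237.2479       237.2479
  2       250.00       225.1463       450.2926
  3       250.00       213.6620       640.9859
  4       250.00       202.7634       811.0538
  5       250.00       192.4208       962.1041
  6       250.00       182.6058     1,095.6346
  7       250.00       173.2914     1,213.0395
  8    50,250.00    33,054.8633   264,438.9061
  Σ                 34,482.0009   269,849.2646
Price P = Σ PV = 34,482.0009.
Macaulay duration = Σ(t·PV) / P = 269,849.2646 / 34,482.0009 = 7.82580 half-year periods.
In years: 7.82580 / 2 = 3.91290 years.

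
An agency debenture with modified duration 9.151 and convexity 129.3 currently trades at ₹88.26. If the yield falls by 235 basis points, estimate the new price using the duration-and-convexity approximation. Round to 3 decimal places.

Duration effect: -D_mod·Δy = -9.151 × (-0.0235) = +0.2150485
Convexity effect: ½·C·(Δy)² = 0.5 × 129.3 × (-0.0235)² = +0.0357029625
ΔP/P ≈ +0.2150485 + 0.0357029625 = +0.2507514625
New price ≈ 88.26 × (1 + 0.2507514625) = 110.39132408025.

₹110.391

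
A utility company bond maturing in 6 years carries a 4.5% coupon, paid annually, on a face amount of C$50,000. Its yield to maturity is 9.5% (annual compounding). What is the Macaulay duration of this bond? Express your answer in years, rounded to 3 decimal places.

5.294 years

Periodic yield y = 0.095. Discount each cash flow and weight by its year:
  t   CF        PV=CF/(1+0.095)^t    t·PV
  1     2,250.00     2,054.7945     2,054.7945
  2     2,250.00     1,876.5247     3,753.0494
  3     2,250.00     1,713.7212     5,141.1635
  4     2,250.00     1,565.0422     6,260.1686
  5     2,250.00     1,429.2622     7,146.3112
  6    52,250.00    30,311.0918   181,866.5507
  Σ                 38,950.4366   206,222.0380
Price P = Σ PV = 38,950.4366.
Macaulay duration = Σ(t·PV) / P = 206,222.0380 / 38,950.4366 = 5.29447 years.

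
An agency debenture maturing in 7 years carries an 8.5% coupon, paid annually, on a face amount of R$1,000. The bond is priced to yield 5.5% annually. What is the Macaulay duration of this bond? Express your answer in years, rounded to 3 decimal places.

Periodic yield y = 0.055. Discount each cash flow and weight by its year:
  t   CF        PV=CF/(1+0.055)^t    t·PV
  1        85.00        80.5687        80.5687
  2        85.00        76.3685       152.7369
  3        85.00        72.3872       217.1615
  4        85.00        68.6134       274.4537
  5        85.00        65.0364       325.1821
  6        85.00        61.6459       369.8754
  7     1,085.00       745.8689     5,221.0826
  Σ                  1,170.4890     6,641.0608
Price P = Σ PV = 1,170.4890.
Macaulay duration = Σ(t·PV) / P = 6,641.0608 / 1,170.4890 = 5.67375 years.

5.674 years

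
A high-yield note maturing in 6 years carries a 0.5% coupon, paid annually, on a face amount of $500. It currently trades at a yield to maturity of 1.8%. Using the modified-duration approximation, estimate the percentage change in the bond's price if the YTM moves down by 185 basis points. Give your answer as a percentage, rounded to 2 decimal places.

Periodic yield y = 0.018. Modified duration first:
  t   CF        PV=CF/(1+0.018)^t    t·PV
  1         2.50         2.4558         2.4558
  2         2.50         2.4124         4.8247
  3         2.50         2.3697         7.1092
  4         2.50         2.3278         9.3113
  5         2.50         2.2867        11.4333
  6       502.50       451.4913     2,708.9479
  Σ                    463.3437     2,744.0821
P = 463.3437; D_Mac = 5.92235 yrs; D_mod = 5.92235/(1+0.018) = 5.81763 yrs.
ΔP/P ≈ -D_mod · Δy = -5.81763 × (-0.0185) = +0.107626 = +10.7626%.

+10.76%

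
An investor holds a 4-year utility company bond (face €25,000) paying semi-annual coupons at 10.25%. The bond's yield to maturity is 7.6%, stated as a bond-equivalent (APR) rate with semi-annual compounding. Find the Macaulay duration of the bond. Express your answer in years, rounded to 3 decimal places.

3.410 years

Periodic yield y = 0.038. Discount each cash flow and weight by its period:
  t   CF        PV=CF/(1+0.038)^t    t·PV
  1     1,281.25     1,234.3449     1,234.3449
  2     1,281.25     1,189.1569     2,378.3139
  3     1,281.25     1,145.6232     3,436.8697
  4     1,281.25     1,103.6833     4,414.7331
  5     1,281.25     1,063.2787     5,316.3935
  6     1,281.25     1,024.3533     6,146.1196
  7     1,281.25       986.8529     6,907.9700
  8    26,281.25    19,501.4628   156,011.7026
  Σ                 27,248.7560   185,846.4473
Price P = Σ PV = 27,248.7560.
Macaulay duration = Σ(t·PV) / P = 185,846.4473 / 27,248.7560 = 6.82036 half-year periods.
In years: 6.82036 / 2 = 3.41018 years.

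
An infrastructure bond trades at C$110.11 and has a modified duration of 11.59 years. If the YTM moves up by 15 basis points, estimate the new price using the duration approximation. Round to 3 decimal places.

Duration approximation: ΔP/P ≈ -D_mod · Δy = -11.59 × (+0.0015) = -0.017385.
New price ≈ 110.11 × (1 - 0.017385) = 108.19573765.

C$108.196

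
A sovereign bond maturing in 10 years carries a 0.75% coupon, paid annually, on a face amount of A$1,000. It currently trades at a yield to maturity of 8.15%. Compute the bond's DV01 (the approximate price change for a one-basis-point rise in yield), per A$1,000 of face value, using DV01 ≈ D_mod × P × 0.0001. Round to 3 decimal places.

A$0.445

Periodic yield y = 0.0815.
  t   CF        PV=CF/(1+0.0815)^t    t·PV
  1         7.50         6.9348         6.9348
  2         7.50         6.4122        12.8244
  3         7.50         5.9290        17.7870
  4         7.50         5.4822        21.9288
  5         7.50         5.0691        25.3454
  6         7.50         4.6871        28.1225
  7         7.50         4.3339        30.3371
  8         7.50         4.0073        32.0582
  9         7.50         3.7053        33.3476
  10    1,007.50       460.2352     4,602.3518
  Σ                    506.7960     4,811.0377
P = 506.7960; D_Mac = 9.49305 yrs; D_mod = 8.77767 yrs.
DV01 ≈ 8.77767 × 506.7960 × 0.0001 = 0.444849.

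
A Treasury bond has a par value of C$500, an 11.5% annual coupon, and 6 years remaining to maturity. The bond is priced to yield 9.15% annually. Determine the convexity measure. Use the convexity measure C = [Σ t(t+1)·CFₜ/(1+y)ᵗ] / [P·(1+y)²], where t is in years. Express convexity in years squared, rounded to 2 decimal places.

With y = 0.0915:
  t   CF        PV=CF/(1+0.0915)^t    t·PV        t(t+1)·PV
  1        57.50        52.6798        52.6798         105.3596
  2        57.50        48.2637        96.5273         289.5820
  3        57.50        44.2177       132.6532         530.6130
  4        57.50        40.5110       162.0440         810.2199
  5        57.50        37.1150       185.5749       1,113.4492
  6       557.50       329.6875     1,978.1248      13,846.8734
  Σ                    552.4746     2,607.6040      16,696.0971
P = 552.4746.
Convexity = Σ t(t+1)·PV / [P·(1+y)²] = 16,696.0971 / (552.4746 × 1.191372) = 25.36618.

25.37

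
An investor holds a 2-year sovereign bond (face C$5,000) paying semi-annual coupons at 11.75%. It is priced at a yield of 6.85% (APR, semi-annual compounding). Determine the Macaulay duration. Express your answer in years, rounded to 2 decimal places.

1.85 years

Periodic yield y = 0.03425. Discount each cash flow and weight by its period:
  t   CF        PV=CF/(1+0.03425)^t    t·PV
  1       293.75       284.0222       284.0222
  2       293.75       274.6166       549.2332
  3       293.75       265.5225       796.5674
  4     5,293.75     4,626.5931    18,506.3726
  Σ                  5,450.7545    20,136.1955
Price P = Σ PV = 5,450.7545.
Macaulay duration = Σ(t·PV) / P = 20,136.1955 / 5,450.7545 = 3.69420 half-year periods.
In years: 3.69420 / 2 = 1.84710 years.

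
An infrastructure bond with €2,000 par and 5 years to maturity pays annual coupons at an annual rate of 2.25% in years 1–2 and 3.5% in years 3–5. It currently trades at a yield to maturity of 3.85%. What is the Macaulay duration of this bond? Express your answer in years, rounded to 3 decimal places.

4.748 years

Periodic yield y = 0.0385. Discount each cash flow and weight by its year:
  t   CF        PV=CF/(1+0.0385)^t    t·PV
  1        45.00        43.3317        43.3317
  2        45.00        41.7253        83.4506
  3        70.00        62.4998       187.4994
  4        70.00        60.1828       240.7310
  5     2,070.00     1,713.7120     8,568.5601
  Σ                  1,921.4516     9,123.5728
Price P = Σ PV = 1,921.4516.
Macaulay duration = Σ(t·PV) / P = 9,123.5728 / 1,921.4516 = 4.74827 years.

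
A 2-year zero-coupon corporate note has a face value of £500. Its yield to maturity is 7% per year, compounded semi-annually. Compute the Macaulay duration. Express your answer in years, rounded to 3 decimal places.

A zero-coupon bond has a single cash flow at maturity, so its Macaulay duration equals its maturity: 2 years.
(Equivalently: 4 semi-annual periods ÷ 2 = 2 years.)

2.000 years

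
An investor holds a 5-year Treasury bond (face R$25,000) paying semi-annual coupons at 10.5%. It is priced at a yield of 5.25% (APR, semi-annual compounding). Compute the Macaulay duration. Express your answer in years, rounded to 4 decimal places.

4.1240 years

Periodic yield y = 0.02625. Discount each cash flow and weight by its period:
  t   CF        PV=CF/(1+0.02625)^t    t·PV
  1     1,312.50     1,278.9281     1,278.9281
  2     1,312.50     1,246.2150     2,492.4300
  3     1,312.50     1,214.3386     3,643.0158
  4     1,312.50     1,183.2776     4,733.1103
  5     1,312.50     1,153.0110     5,765.0551
  6     1,312.50     1,123.5187     6,741.1120
  7     1,312.50     1,094.7807     7,663.4647
  8     1,312.50     1,066.7778     8,534.2220
  9     1,312.50     1,039.4911     9,355.4200
  10   26,312.50    20,306.2819   203,062.8195
  Σ                 30,706.6205   253,269.5775
Price P = Σ PV = 30,706.6205.
Macaulay duration = Σ(t·PV) / P = 253,269.5775 / 30,706.6205 = 8.24804 half-year periods.
In years: 8.24804 / 2 = 4.12402 years.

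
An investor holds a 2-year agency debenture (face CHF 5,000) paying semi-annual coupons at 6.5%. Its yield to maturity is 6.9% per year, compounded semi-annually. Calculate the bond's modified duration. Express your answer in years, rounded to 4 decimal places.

1.8435 years

Periodic yield y = 0.0345. First find Macaulay duration:
  t   CF        PV=CF/(1+0.0345)^t    t·PV
  1       162.50       157.0807       157.0807
  2       162.50       151.8422       303.6843
  3       162.50       146.7783       440.3349
  4     5,162.50     4,507.5244    18,030.0975
  Σ                  4,963.2256    18,931.1975
P = 4,963.2256; Macaulay duration = 18,931.1975 / 4,963.2256 = 3.81429 half-year periods = 1.90715 years.
Modified duration = D_Mac / (1 + y) = 1.90715 / 1.0345 = 1.84354 years.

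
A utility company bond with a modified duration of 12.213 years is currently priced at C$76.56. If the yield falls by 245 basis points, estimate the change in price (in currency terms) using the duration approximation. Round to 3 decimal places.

Duration approximation: ΔP/P ≈ -D_mod · Δy = -12.213 × (-0.0245) = +0.2992185.
ΔP ≈ 76.56 × (+0.2992185) = +22.90816836.

+C$22.908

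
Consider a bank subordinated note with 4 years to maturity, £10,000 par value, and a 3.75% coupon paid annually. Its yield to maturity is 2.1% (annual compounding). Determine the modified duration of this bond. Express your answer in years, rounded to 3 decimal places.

3.717 years

Periodic yield y = 0.021. First find Macaulay duration:
  t   CF        PV=CF/(1+0.021)^t    t·PV
  1       375.00       367.2870       367.2870
  2       375.00       359.7326       719.4652
  3       375.00       352.3336     1,057.0008
  4    10,375.00     9,547.4004    38,189.6017
  Σ                 10,626.7536    40,333.3546
P = 10,626.7536; Macaulay duration = 40,333.3546 / 10,626.7536 = 3.79545 years.
Modified duration = D_Mac / (1 + y) = 3.79545 / 1.021 = 3.71739 years.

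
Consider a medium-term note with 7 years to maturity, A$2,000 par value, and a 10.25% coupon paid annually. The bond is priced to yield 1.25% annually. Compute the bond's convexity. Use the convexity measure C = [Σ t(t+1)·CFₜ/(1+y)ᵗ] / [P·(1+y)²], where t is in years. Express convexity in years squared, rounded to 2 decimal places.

With y = 0.0125:
  t   CF        PV=CF/(1+0.0125)^t    t·PV        t(t+1)·PV
  1       205.00       202.4691       202.4691         404.9383
  2       205.00       199.9695       399.9390       1,199.8171
  3       205.00       197.5008       592.5023       2,370.0091
  4       205.00       195.0625       780.2499       3,901.2495
  5       205.00       192.6543       963.2715       5,779.6289
  6       205.00       190.2758     1,141.6551       7,991.5857
  7     2,205.00     2,021.3586    14,149.5103     113,196.0827
  Σ                  3,199.2907    18,229.5973     134,843.3113
P = 3,199.2907.
Convexity = Σ t(t+1)·PV / [P·(1+y)²] = 134,843.3113 / (3,199.2907 × 1.025156) = 41.11361.

41.11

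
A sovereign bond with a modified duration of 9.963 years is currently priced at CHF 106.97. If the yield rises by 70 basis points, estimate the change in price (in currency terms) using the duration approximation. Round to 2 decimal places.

Duration approximation: ΔP/P ≈ -D_mod · Δy = -9.963 × (+0.007) = -0.069741.
ΔP ≈ 106.97 × (-0.069741) = -7.46019477.

-CHF 7.46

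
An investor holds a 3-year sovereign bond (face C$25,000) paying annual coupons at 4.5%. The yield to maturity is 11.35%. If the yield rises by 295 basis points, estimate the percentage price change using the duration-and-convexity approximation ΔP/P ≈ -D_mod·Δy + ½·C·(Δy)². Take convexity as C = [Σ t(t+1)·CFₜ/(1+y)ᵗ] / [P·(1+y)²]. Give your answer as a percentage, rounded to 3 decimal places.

With y = 0.1135:
  t   CF        PV=CF/(1+0.1135)^t    t·PV        t(t+1)·PV
  1     1,125.00     1,010.3278     1,010.3278       2,020.6556
  2     1,125.00       907.3442     1,814.6885       5,444.0654
  3    26,125.00    18,922.8103    56,768.4308     227,073.7233
  Σ                 20,840.4823    59,593.4471     234,538.4442
P = 20,840.4823; D_Mac = 2.85950 yrs; D_mod = 2.56803 yrs; C = 9.07666.
Duration effect: -2.56803 × (+0.0295) = -0.075757
Convexity effect: 0.5 × 9.07666 × (0.0295)² = +0.0039495
ΔP/P ≈ -0.075757 + 0.0039495 = -0.071807 = -7.1807%.

-7.181%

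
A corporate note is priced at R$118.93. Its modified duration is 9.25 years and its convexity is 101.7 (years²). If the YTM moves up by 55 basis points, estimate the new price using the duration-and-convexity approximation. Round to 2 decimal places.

Duration effect: -D_mod·Δy = -9.25 × (+0.0055) = -0.050875
Convexity effect: ½·C·(Δy)² = 0.5 × 101.7 × (0.0055)² = +0.0015382125
ΔP/P ≈ -0.050875 + 0.0015382125 = -0.0493367875
New price ≈ 118.93 × (1 - 0.0493367875) = 113.062375862625.

R$113.06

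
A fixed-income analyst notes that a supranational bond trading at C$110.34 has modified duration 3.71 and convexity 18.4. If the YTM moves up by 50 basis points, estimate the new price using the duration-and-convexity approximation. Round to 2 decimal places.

C$108.32

Duration effect: -D_mod·Δy = -3.71 × (+0.005) = -0.018550
Convexity effect: ½·C·(Δy)² = 0.5 × 18.4 × (0.005)² = +0.0002300
ΔP/P ≈ -0.018550 + 0.0002300 = -0.018320
New price ≈ 110.34 × (1 - 0.018320) = 108.3185712.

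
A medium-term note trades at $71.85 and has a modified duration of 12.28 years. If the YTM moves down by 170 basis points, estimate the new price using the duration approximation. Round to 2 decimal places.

Duration approximation: ΔP/P ≈ -D_mod · Δy = -12.28 × (-0.017) = +0.208760.
New price ≈ 71.85 × (1 + 0.208760) = 86.849406.

$86.85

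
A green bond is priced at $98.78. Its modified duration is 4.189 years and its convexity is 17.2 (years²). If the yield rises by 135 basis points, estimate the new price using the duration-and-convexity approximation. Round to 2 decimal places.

Duration effect: -D_mod·Δy = -4.189 × (+0.0135) = -0.0565515
Convexity effect: ½·C·(Δy)² = 0.5 × 17.2 × (0.0135)² = +0.00156735
ΔP/P ≈ -0.0565515 + 0.00156735 = -0.05498415
New price ≈ 98.78 × (1 - 0.05498415) = 93.348665663.

$93.35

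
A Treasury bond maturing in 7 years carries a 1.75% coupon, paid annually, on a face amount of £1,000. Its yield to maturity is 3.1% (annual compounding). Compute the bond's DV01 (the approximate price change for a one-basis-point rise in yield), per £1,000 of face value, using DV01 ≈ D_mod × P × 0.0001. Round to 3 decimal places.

£0.589

Periodic yield y = 0.031.
  t   CF        PV=CF/(1+0.031)^t    t·PV
  1        17.50        16.9738        16.9738
  2        17.50        16.4634        32.9269
  3        17.50        15.9684        47.9053
  4        17.50        15.4883        61.9531
  5        17.50        15.0226        75.1129
  6        17.50        14.5709        87.4253
  7     1,017.50       821.7198     5,752.0387
  Σ                    916.2073     6,074.3361
P = 916.2073; D_Mac = 6.62987 yrs; D_mod = 6.43052 yrs.
DV01 ≈ 6.43052 × 916.2073 × 0.0001 = 0.589169.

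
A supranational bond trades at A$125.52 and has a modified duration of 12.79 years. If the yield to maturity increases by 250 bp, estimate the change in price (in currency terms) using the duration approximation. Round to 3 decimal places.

Duration approximation: ΔP/P ≈ -D_mod · Δy = -12.79 × (+0.025) = -0.319750.
ΔP ≈ 125.52 × (-0.319750) = -40.13502.

-A$40.135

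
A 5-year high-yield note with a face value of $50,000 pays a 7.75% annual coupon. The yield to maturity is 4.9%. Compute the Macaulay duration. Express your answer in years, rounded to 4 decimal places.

Periodic yield y = 0.049. Discount each cash flow and weight by its year:
  t   CF        PV=CF/(1+0.049)^t    t·PV
  1     3,875.00     3,693.9943     3,693.9943
  2     3,875.00     3,521.4435     7,042.8871
  3     3,875.00     3,356.9529    10,070.8586
  4     3,875.00     3,200.1457    12,800.5829
  5    53,875.00    42,414.0596   212,070.2979
  Σ                 56,186.5960   245,678.6208
Price P = Σ PV = 56,186.5960.
Macaulay duration = Σ(t·PV) / P = 245,678.6208 / 56,186.5960 = 4.37255 years.

4.3725 years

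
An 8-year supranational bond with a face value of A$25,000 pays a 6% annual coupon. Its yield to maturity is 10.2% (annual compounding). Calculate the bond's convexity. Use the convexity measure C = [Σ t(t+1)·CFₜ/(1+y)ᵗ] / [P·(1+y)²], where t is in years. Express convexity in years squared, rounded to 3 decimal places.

With y = 0.102:
  t   CF        PV=CF/(1+0.102)^t    t·PV        t(t+1)·PV
  1     1,500.00     1,361.1615     1,361.1615       2,722.3230
  2     1,500.00     1,235.1738     2,470.3476       7,411.0428
  3     1,500.00     1,120.8474     3,362.5421      13,450.1684
  4     1,500.00     1,017.1029     4,068.4115      20,342.0575
  5     1,500.00       922.9609     4,614.8043      27,688.8259
  6     1,500.00       837.5325     5,025.1953      35,176.3669
  7     1,500.00       760.0114     5,320.0797      42,560.6375
  8    26,500.00    12,184.0905    97,472.7244     877,254.5193
  Σ                 19,438.8809   123,695.2664   1,026,605.9413
P = 19,438.8809.
Convexity = Σ t(t+1)·PV / [P·(1+y)²] = 1,026,605.9413 / (19,438.8809 × 1.214404) = 43.48799.

43.488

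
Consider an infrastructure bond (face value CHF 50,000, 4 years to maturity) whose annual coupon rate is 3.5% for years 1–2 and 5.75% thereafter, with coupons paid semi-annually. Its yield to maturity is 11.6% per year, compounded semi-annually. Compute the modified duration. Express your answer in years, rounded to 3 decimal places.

Periodic yield y = 0.058. First find Macaulay duration:
  t   CF        PV=CF/(1+0.058)^t    t·PV
  1       875.00       827.0321       827.0321
  2       875.00       781.6939     1,563.3878
  3       875.00       738.8411     2,216.5233
  4       875.00       698.3375     2,793.3501
  5     1,437.50     1,084.3750     5,421.8752
  6     1,437.50     1,024.9292     6,149.5749
  7     1,437.50       968.7421     6,781.1948
  8    51,437.50    32,763.8185   262,110.5477
  Σ                 38,887.7694   287,863.4860
P = 38,887.7694; Macaulay duration = 287,863.4860 / 38,887.7694 = 7.40242 half-year periods = 3.70121 years.
Modified duration = D_Mac / (1 + y) = 3.70121 / 1.058 = 3.49831 years.

3.498 years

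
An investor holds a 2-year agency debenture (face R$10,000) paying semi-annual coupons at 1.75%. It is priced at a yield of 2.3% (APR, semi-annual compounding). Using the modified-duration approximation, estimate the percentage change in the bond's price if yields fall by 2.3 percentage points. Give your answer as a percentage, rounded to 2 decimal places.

Periodic yield y = 0.0115. Modified duration first:
  t   CF        PV=CF/(1+0.0115)^t    t·PV
  1        87.50        86.5052        86.5052
  2        87.50        85.5217       171.0434
  3        87.50        84.5494       253.6481
  4    10,087.50     9,636.5149    38,546.0598
  Σ                  9,893.0912    39,057.2565
P = 9,893.0912; D_Mac = 3.94793 half-year periods = 1.97397 yrs; D_mod = 1.97397/(1+0.0115) = 1.95152 yrs.
ΔP/P ≈ -D_mod · Δy = -1.95152 × (-0.023) = +0.044885 = +4.4885%.

+4.49%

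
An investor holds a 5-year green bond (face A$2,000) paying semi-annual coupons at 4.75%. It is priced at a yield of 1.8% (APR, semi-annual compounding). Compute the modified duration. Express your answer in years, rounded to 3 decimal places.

Periodic yield y = 0.009. First find Macaulay duration:
  t   CF        PV=CF/(1+0.009)^t    t·PV
  1        47.50        47.0763        47.0763
  2        47.50        46.6564        93.3128
  3        47.50        46.2402       138.7207
  4        47.50        45.8278       183.3112
  5        47.50        45.4190       227.0951
  6        47.50        45.0139       270.0834
  7        47.50        44.6124       312.2867
  8        47.50        44.2145       353.7156
  9        47.50        43.8201       394.3807
  10    2,047.50     1,872.0276    18,720.2760
  Σ                  2,280.9082    20,740.2586
P = 2,280.9082; Macaulay duration = 20,740.2586 / 2,280.9082 = 9.09298 half-year periods = 4.54649 years.
Modified duration = D_Mac / (1 + y) = 4.54649 / 1.009 = 4.50594 years.

4.506 years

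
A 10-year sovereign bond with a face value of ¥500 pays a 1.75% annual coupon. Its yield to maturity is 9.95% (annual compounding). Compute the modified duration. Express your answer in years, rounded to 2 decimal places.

8.05 years

Periodic yield y = 0.0995. First find Macaulay duration:
  t   CF        PV=CF/(1+0.0995)^t    t·PV
  1         8.75         7.9582         7.9582
  2         8.75         7.2380        14.4760
  3         8.75         6.5830        19.7489
  4         8.75         5.9872        23.9490
  5         8.75         5.4454        27.2271
  6         8.75         4.9526        29.7158
  7         8.75         4.5044        31.5311
  8         8.75         4.0968        32.7745
  9         8.75         3.7261        33.5346
  10      508.75       197.0390     1,970.3895
  Σ                    247.5307     2,191.3048
P = 247.5307; Macaulay duration = 2,191.3048 / 247.5307 = 8.85266 years.
Modified duration = D_Mac / (1 + y) = 8.85266 / 1.0995 = 8.05153 years.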